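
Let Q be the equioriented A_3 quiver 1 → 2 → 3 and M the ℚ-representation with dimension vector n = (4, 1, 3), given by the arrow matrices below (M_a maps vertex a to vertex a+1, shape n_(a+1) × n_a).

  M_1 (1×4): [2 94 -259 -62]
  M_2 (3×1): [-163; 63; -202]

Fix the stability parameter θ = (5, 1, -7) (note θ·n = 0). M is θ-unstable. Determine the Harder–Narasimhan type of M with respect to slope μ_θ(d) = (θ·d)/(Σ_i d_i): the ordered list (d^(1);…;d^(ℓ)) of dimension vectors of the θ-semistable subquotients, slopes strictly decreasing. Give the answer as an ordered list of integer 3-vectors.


Barcode: M ≅ I[1,1]^3, I[1,3], I[3,3]^2. HN layers by μ_θ (3 steps, strictly decreasing):
  μ^(1)=5; μ^(2)=-1/3; μ^(3)=-7

((3, 0, 0); (1, 1, 1); (0, 0, 2))


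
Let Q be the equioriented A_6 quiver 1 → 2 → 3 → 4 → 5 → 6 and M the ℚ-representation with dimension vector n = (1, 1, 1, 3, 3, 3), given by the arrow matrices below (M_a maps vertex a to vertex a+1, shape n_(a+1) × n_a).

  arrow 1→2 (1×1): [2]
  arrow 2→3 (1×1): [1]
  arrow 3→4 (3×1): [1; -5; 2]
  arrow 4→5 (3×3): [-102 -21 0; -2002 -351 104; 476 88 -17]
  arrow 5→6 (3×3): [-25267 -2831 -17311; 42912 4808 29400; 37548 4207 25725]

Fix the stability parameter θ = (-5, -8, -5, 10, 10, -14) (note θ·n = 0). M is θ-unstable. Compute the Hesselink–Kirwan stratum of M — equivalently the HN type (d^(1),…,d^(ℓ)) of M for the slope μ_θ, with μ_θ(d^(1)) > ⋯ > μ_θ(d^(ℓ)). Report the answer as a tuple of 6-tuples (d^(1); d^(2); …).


Barcode: M ≅ I[1,6], I[4,4], I[4,6], I[5,5], I[6,6]. HN layers by μ_θ (5 steps, strictly decreasing):
  μ^(1)=10; μ^(2)=2; μ^(3)=-5; μ^(4)=-13/2; μ^(5)=-14

((0, 0, 0, 1, 1, 0); (0, 0, 0, 2, 2, 2); (0, 0, 1, 0, 0, 0); (1, 1, 0, 0, 0, 0); (0, 0, 0, 0, 0, 1))


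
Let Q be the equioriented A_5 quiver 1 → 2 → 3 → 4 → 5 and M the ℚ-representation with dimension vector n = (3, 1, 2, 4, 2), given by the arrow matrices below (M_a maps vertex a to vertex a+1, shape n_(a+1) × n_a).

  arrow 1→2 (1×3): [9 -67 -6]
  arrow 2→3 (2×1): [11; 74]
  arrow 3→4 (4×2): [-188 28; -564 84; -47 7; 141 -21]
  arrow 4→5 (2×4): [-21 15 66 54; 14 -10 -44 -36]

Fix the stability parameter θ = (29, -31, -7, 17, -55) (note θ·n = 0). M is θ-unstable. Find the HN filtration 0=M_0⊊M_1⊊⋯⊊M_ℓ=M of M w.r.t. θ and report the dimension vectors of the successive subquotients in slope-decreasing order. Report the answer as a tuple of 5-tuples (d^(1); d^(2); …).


Via rank(M_{q-1}∘⋯∘M_p): M ≅ I[1,1]^2, I[1,4], I[3,3], I[4,4]^2, I[4,5], I[5,5].
μ_θ-semistable layers: μ^(1)=29; μ^(2)=17; μ^(3)=-3; μ^(4)=-7; μ^(5)=-19; μ^(6)=-55

((2, 0, 0, 0, 0); (0, 0, 0, 3, 0); (1, 1, 1, 0, 0); (0, 0, 1, 0, 0); (0, 0, 0, 1, 1); (0, 0, 0, 0, 1))


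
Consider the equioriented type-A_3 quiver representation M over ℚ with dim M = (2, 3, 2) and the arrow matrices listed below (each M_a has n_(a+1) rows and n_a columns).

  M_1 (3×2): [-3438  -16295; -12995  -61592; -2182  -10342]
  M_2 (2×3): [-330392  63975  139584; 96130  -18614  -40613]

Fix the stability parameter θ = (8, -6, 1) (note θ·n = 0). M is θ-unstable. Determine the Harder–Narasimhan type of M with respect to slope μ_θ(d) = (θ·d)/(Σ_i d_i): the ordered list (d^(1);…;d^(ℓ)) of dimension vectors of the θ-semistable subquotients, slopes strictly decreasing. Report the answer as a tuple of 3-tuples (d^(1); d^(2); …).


Via rank(M_{q-1}∘⋯∘M_p): M ≅ I[1,2], I[1,3], I[2,3].
μ_θ-semistable layers: μ^(1)=1; μ^(2)=-6

((2, 2, 2); (0, 1, 0))


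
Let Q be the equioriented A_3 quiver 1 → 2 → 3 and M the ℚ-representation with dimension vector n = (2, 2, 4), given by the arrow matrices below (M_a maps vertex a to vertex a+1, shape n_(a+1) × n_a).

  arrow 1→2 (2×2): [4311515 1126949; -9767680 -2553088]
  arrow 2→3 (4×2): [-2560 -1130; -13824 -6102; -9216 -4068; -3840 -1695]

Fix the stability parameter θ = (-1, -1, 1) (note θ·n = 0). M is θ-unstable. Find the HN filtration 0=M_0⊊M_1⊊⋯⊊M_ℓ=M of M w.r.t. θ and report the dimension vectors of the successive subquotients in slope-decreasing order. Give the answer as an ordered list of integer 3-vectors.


Barcode: M ≅ I[1,1], I[1,2], I[2,3], I[3,3]^3. HN layers by μ_θ (2 steps, strictly decreasing):
  μ^(1)=1; μ^(2)=-1

((0, 0, 4); (2, 2, 0))


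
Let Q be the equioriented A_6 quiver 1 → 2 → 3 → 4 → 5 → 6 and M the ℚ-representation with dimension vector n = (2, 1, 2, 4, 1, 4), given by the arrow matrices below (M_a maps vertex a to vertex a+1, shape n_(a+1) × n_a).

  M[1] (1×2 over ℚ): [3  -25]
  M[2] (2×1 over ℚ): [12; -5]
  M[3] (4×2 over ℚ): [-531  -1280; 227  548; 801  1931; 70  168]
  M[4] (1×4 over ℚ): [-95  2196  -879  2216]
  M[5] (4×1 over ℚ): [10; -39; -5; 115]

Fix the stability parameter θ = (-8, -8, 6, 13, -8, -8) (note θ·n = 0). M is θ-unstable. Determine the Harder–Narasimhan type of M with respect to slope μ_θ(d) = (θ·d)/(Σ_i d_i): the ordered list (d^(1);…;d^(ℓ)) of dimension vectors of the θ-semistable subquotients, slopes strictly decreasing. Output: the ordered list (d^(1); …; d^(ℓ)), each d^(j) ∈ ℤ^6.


Via rank(M_{q-1}∘⋯∘M_p): M ≅ I[1,1], I[1,6], I[3,4], I[4,4]^2, I[6,6]^3.
μ_θ-semistable layers: μ^(1)=13; μ^(2)=6; μ^(3)=3/4; μ^(4)=-8

((0, 0, 0, 3, 0, 0); (0, 0, 1, 0, 0, 0); (0, 0, 1, 1, 1, 1); (2, 1, 0, 0, 0, 3))


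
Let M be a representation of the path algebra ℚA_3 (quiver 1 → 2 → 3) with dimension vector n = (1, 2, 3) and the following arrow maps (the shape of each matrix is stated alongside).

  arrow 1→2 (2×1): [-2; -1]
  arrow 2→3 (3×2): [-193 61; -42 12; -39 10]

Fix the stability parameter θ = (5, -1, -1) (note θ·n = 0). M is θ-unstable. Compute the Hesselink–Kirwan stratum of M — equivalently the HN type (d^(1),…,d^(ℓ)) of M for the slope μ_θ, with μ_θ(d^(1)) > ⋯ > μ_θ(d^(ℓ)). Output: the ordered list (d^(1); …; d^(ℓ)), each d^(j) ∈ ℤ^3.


Barcode: M ≅ I[1,3], I[2,3], I[3,3]. HN layers by μ_θ (2 steps, strictly decreasing):
  μ^(1)=1; μ^(2)=-1

((1, 1, 1); (0, 1, 2))


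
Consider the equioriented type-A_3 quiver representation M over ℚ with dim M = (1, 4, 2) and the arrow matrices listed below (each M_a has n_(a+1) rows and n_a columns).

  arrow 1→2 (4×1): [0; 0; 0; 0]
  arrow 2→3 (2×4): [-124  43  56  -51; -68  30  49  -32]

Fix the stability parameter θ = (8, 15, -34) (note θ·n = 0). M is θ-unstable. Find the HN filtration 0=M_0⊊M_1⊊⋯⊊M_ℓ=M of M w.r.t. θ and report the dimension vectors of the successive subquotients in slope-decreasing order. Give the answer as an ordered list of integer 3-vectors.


Via rank(M_{q-1}∘⋯∘M_p): M ≅ I[1,1], I[2,2]^2, I[2,3]^2.
μ_θ-semistable layers: μ^(1)=15; μ^(2)=8; μ^(3)=-19/2

((0, 2, 0); (1, 0, 0); (0, 2, 2))


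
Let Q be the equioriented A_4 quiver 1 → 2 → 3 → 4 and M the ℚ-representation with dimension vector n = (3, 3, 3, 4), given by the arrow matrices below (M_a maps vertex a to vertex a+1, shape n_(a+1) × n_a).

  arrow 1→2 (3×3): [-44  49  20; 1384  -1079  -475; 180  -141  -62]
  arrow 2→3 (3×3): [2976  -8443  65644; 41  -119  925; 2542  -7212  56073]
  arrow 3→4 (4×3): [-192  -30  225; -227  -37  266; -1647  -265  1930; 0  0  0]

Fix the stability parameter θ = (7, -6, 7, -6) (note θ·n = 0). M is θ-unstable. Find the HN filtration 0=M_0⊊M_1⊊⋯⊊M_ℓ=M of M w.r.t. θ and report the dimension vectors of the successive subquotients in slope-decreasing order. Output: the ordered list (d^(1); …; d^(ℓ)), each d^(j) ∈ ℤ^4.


Via rank(M_{q-1}∘⋯∘M_p): M ≅ I[1,1], I[1,4]^2, I[2,3], I[4,4]^2.
μ_θ-semistable layers: μ^(1)=7; μ^(2)=1/2; μ^(3)=-6

((1, 0, 1, 0); (2, 2, 2, 2); (0, 1, 0, 2))


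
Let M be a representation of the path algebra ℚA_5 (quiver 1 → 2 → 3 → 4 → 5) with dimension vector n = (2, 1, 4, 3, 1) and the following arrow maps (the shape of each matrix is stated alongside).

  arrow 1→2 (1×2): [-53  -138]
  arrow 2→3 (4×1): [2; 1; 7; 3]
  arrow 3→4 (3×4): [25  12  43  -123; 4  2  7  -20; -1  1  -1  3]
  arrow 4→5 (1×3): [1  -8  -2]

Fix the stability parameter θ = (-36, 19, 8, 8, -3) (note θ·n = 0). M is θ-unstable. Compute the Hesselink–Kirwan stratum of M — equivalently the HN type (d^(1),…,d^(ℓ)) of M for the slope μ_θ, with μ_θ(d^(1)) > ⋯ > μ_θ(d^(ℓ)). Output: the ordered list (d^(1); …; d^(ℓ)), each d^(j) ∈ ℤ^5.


Via rank(M_{q-1}∘⋯∘M_p): M ≅ I[1,1], I[1,4], I[3,3], I[3,4], I[3,5].
μ_θ-semistable layers: μ^(1)=35/3; μ^(2)=8; μ^(3)=13/3; μ^(4)=-36

((0, 1, 1, 1, 0); (0, 0, 2, 1, 0); (0, 0, 1, 1, 1); (2, 0, 0, 0, 0))


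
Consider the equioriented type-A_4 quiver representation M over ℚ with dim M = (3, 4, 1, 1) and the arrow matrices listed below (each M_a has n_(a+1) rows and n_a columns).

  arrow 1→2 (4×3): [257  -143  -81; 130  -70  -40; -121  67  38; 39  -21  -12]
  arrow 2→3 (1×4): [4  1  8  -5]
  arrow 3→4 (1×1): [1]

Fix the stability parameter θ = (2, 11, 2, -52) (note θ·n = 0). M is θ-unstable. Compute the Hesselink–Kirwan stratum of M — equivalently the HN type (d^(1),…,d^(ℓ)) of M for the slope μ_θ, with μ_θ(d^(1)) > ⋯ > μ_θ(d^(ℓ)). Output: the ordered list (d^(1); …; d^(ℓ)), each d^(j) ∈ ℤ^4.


Interval decomposition of M: I[1,1], I[1,2], I[1,4], I[2,2]^2.
HN type (ℓ=3): μ^(1)=11; μ^(2)=2; μ^(3)=-37/4

((0, 3, 0, 0); (2, 0, 0, 0); (1, 1, 1, 1))


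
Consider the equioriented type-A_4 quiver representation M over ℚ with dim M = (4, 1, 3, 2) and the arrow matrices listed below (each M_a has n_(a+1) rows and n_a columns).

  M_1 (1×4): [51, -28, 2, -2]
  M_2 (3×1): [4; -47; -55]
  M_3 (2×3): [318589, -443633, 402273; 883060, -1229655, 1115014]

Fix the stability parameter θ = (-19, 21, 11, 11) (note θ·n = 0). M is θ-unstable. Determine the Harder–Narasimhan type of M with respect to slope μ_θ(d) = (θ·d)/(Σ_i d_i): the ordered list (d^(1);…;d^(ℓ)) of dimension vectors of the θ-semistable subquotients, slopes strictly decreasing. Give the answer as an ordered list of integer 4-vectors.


Barcode: M ≅ I[1,1]^3, I[1,4], I[3,3], I[3,4]. HN layers by μ_θ (3 steps, strictly decreasing):
  μ^(1)=43/3; μ^(2)=11; μ^(3)=-19

((0, 1, 1, 1); (0, 0, 2, 1); (4, 0, 0, 0))


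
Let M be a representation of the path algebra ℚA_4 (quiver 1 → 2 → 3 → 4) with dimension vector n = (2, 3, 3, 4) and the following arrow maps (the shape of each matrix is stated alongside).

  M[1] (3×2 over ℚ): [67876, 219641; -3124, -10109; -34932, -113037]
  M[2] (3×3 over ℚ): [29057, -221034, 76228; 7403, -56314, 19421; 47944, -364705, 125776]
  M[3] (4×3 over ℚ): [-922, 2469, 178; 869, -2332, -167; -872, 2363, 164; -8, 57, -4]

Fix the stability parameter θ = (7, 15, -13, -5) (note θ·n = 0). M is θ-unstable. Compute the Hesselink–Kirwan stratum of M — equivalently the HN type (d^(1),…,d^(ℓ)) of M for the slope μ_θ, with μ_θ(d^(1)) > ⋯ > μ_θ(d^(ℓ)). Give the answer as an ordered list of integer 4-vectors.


Barcode: M ≅ I[1,1], I[1,3], I[2,4]^2, I[4,4]^2. HN layers by μ_θ (4 steps, strictly decreasing):
  μ^(1)=7; μ^(2)=3; μ^(3)=-1; μ^(4)=-5

((1, 0, 0, 0); (1, 1, 1, 0); (0, 2, 2, 2); (0, 0, 0, 2))


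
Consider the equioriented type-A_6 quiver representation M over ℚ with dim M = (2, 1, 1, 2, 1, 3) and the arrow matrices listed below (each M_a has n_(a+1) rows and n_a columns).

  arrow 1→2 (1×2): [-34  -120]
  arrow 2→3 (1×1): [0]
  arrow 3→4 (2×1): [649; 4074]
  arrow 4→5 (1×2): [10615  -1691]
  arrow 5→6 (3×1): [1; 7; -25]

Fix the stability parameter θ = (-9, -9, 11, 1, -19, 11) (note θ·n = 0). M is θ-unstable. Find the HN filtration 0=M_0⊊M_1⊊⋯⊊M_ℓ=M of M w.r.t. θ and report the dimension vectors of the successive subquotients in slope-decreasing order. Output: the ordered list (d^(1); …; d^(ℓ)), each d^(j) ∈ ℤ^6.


Interval decomposition of M: I[1,1], I[1,2], I[3,6], I[4,4], I[6,6]^2.
HN type (ℓ=4): μ^(1)=11; μ^(2)=1; μ^(3)=-7/3; μ^(4)=-9

((0, 0, 0, 0, 0, 3); (0, 0, 0, 1, 0, 0); (0, 0, 1, 1, 1, 0); (2, 1, 0, 0, 0, 0))


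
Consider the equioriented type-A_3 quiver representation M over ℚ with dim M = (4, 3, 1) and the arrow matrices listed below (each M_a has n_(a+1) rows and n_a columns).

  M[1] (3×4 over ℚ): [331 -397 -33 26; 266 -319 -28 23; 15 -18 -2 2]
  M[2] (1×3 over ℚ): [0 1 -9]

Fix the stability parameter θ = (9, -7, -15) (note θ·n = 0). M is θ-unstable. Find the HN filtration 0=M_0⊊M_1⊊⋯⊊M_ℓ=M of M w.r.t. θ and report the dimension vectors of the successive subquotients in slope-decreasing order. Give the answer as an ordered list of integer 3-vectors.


Interval decomposition of M: I[1,1], I[1,2]^2, I[1,3].
HN type (ℓ=3): μ^(1)=9; μ^(2)=1; μ^(3)=-13/3

((1, 0, 0); (2, 2, 0); (1, 1, 1))


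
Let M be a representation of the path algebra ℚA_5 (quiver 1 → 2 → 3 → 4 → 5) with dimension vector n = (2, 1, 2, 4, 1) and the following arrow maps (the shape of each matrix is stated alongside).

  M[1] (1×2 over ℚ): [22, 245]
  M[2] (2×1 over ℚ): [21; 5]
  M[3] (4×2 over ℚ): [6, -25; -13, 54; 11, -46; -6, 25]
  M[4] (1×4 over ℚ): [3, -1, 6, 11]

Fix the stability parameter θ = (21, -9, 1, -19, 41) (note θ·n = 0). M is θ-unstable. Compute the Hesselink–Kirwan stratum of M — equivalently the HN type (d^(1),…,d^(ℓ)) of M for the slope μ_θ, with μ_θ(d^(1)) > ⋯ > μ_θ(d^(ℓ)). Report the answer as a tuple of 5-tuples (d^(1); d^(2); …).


Interval decomposition of M: I[1,1], I[1,5], I[3,4], I[4,4]^2.
HN type (ℓ=5): μ^(1)=41; μ^(2)=21; μ^(3)=-3/2; μ^(4)=-9; μ^(5)=-19

((0, 0, 0, 0, 1); (1, 0, 0, 0, 0); (1, 1, 1, 1, 0); (0, 0, 1, 1, 0); (0, 0, 0, 2, 0))


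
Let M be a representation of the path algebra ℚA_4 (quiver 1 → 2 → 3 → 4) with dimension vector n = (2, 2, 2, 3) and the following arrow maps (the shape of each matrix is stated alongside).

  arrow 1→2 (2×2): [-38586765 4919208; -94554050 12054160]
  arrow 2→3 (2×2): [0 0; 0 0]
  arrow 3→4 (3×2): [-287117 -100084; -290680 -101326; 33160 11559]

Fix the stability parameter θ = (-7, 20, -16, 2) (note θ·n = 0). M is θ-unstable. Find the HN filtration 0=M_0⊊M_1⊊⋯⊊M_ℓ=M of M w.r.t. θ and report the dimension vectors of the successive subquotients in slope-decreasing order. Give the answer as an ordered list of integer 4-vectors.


Via rank(M_{q-1}∘⋯∘M_p): M ≅ I[1,1], I[1,2], I[2,2], I[3,4]^2, I[4,4].
μ_θ-semistable layers: μ^(1)=20; μ^(2)=2; μ^(3)=-7; μ^(4)=-16

((0, 2, 0, 0); (0, 0, 0, 3); (2, 0, 0, 0); (0, 0, 2, 0))


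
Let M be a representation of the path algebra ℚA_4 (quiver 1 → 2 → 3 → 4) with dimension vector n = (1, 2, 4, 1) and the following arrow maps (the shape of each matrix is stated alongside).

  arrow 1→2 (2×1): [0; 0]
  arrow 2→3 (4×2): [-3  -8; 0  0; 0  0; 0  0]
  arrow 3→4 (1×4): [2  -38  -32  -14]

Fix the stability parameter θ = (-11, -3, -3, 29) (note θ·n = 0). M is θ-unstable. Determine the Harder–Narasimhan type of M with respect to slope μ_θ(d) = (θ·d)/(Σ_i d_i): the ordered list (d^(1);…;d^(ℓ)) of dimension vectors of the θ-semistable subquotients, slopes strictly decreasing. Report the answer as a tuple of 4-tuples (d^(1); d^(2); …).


Via rank(M_{q-1}∘⋯∘M_p): M ≅ I[1,1], I[2,2], I[2,4], I[3,3]^3.
μ_θ-semistable layers: μ^(1)=29; μ^(2)=-3; μ^(3)=-11

((0, 0, 0, 1); (0, 2, 4, 0); (1, 0, 0, 0))


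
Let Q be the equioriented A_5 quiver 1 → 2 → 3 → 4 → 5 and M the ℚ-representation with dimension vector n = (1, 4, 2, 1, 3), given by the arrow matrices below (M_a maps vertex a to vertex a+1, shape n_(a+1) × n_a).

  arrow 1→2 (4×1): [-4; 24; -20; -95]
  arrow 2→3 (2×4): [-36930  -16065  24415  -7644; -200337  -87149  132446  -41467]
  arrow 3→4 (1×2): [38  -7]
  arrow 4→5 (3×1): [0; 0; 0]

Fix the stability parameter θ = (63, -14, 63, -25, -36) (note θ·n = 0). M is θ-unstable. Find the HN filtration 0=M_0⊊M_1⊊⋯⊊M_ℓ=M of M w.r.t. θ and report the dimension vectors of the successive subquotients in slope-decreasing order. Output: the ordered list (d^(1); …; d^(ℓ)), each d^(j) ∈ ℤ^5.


Interval decomposition of M: I[1,4], I[2,2]^2, I[2,3], I[5,5]^3.
HN type (ℓ=4): μ^(1)=63; μ^(2)=87/4; μ^(3)=-14; μ^(4)=-36

((0, 0, 1, 0, 0); (1, 1, 1, 1, 0); (0, 3, 0, 0, 0); (0, 0, 0, 0, 3))


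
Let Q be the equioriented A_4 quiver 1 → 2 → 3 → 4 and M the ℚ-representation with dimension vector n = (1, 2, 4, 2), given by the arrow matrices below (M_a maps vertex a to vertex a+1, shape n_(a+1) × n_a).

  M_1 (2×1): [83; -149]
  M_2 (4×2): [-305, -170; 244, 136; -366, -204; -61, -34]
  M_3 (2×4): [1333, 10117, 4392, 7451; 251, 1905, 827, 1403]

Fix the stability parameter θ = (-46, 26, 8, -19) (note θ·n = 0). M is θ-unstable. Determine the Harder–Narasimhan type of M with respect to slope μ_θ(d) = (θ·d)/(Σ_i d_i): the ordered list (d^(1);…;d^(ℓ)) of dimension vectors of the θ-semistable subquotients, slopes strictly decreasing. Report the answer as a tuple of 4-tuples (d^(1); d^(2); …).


Via rank(M_{q-1}∘⋯∘M_p): M ≅ I[1,3], I[2,2], I[3,3], I[3,4]^2.
μ_θ-semistable layers: μ^(1)=26; μ^(2)=17; μ^(3)=8; μ^(4)=-11/2; μ^(5)=-46

((0, 1, 0, 0); (0, 1, 1, 0); (0, 0, 1, 0); (0, 0, 2, 2); (1, 0, 0, 0))


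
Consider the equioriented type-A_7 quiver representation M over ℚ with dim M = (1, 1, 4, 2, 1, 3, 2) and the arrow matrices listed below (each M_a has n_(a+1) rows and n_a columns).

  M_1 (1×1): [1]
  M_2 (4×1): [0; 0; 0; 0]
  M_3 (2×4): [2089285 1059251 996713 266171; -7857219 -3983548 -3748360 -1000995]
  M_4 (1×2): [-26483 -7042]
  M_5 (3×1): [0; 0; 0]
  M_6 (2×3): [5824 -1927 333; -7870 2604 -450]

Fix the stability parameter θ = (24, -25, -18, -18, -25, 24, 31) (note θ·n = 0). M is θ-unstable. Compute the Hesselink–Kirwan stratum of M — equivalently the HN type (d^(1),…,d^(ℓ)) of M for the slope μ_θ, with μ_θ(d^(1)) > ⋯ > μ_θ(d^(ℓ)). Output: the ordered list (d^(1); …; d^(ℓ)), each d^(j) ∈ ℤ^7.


Barcode: M ≅ I[1,2], I[3,3]^2, I[3,4], I[3,5], I[6,6], I[6,7]^2. HN layers by μ_θ (5 steps, strictly decreasing):
  μ^(1)=31; μ^(2)=24; μ^(3)=-1/2; μ^(4)=-18; μ^(5)=-61/3

((0, 0, 0, 0, 0, 0, 2); (0, 0, 0, 0, 0, 3, 0); (1, 1, 0, 0, 0, 0, 0); (0, 0, 3, 1, 0, 0, 0); (0, 0, 1, 1, 1, 0, 0))


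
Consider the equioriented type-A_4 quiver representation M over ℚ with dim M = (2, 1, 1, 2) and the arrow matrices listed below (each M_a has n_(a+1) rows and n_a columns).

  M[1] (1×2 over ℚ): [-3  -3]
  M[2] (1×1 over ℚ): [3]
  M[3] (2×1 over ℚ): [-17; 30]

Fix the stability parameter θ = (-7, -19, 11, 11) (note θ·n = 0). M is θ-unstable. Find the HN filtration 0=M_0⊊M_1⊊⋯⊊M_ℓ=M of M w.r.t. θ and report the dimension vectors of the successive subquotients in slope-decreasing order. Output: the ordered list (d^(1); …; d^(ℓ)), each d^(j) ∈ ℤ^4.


Via rank(M_{q-1}∘⋯∘M_p): M ≅ I[1,1], I[1,4], I[4,4].
μ_θ-semistable layers: μ^(1)=11; μ^(2)=-7; μ^(3)=-13

((0, 0, 1, 2); (1, 0, 0, 0); (1, 1, 0, 0))


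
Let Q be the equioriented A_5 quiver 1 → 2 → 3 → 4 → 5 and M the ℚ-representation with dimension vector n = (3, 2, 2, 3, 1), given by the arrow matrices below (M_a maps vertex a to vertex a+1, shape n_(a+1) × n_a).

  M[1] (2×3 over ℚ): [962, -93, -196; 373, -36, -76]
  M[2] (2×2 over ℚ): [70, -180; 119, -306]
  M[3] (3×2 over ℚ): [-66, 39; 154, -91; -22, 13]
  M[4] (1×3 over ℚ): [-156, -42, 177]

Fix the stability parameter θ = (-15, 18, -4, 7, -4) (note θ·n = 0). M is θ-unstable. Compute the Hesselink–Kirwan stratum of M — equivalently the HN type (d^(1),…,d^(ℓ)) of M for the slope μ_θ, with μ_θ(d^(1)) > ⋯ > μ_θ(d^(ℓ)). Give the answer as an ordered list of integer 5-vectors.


Interval decomposition of M: I[1,1], I[1,2], I[1,5], I[3,3], I[4,4]^2.
HN type (ℓ=5): μ^(1)=18; μ^(2)=7; μ^(3)=17/4; μ^(4)=-4; μ^(5)=-15

((0, 1, 0, 0, 0); (0, 0, 0, 2, 0); (0, 1, 1, 1, 1); (0, 0, 1, 0, 0); (3, 0, 0, 0, 0))


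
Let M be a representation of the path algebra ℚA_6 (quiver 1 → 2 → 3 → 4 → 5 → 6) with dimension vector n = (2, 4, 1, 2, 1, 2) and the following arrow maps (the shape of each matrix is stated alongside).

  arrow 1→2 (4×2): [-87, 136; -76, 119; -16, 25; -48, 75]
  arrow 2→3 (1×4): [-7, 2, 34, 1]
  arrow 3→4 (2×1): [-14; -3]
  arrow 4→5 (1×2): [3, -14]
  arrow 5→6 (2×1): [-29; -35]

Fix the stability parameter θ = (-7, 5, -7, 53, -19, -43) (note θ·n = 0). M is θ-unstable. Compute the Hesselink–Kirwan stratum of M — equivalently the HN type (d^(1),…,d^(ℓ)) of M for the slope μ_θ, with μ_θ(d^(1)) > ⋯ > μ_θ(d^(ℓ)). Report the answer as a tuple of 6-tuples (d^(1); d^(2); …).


Via rank(M_{q-1}∘⋯∘M_p): M ≅ I[1,2], I[1,4], I[2,2]^2, I[4,6], I[6,6].
μ_θ-semistable layers: μ^(1)=53; μ^(2)=5; μ^(3)=-1; μ^(4)=-3; μ^(5)=-7; μ^(6)=-43

((0, 0, 0, 1, 0, 0); (0, 3, 0, 0, 0, 0); (0, 1, 1, 0, 0, 0); (0, 0, 0, 1, 1, 1); (2, 0, 0, 0, 0, 0); (0, 0, 0, 0, 0, 1))


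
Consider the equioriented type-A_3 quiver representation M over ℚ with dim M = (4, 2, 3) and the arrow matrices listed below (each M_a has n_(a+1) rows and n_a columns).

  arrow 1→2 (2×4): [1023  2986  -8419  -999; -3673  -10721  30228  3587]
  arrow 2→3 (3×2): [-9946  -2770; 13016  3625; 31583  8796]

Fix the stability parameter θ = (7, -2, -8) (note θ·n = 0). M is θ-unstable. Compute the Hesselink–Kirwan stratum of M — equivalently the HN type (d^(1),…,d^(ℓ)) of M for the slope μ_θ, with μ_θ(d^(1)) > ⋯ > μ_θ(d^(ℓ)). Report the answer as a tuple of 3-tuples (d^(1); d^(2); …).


Interval decomposition of M: I[1,1]^2, I[1,3]^2, I[3,3].
HN type (ℓ=3): μ^(1)=7; μ^(2)=-1; μ^(3)=-8

((2, 0, 0); (2, 2, 2); (0, 0, 1))


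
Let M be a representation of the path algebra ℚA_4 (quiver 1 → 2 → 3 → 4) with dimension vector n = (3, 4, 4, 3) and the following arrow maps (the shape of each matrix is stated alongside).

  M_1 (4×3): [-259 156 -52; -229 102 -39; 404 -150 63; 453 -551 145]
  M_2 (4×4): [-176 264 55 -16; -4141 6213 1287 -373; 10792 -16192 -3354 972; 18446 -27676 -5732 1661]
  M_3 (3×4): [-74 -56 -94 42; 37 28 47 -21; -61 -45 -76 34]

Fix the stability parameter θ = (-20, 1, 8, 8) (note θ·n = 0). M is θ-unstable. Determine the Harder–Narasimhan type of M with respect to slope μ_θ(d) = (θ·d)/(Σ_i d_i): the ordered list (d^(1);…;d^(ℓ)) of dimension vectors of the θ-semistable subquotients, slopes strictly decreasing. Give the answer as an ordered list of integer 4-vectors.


Barcode: M ≅ I[1,2], I[1,4]^2, I[2,3], I[3,3], I[4,4]. HN layers by μ_θ (3 steps, strictly decreasing):
  μ^(1)=8; μ^(2)=1; μ^(3)=-20

((0, 0, 4, 3); (0, 4, 0, 0); (3, 0, 0, 0))


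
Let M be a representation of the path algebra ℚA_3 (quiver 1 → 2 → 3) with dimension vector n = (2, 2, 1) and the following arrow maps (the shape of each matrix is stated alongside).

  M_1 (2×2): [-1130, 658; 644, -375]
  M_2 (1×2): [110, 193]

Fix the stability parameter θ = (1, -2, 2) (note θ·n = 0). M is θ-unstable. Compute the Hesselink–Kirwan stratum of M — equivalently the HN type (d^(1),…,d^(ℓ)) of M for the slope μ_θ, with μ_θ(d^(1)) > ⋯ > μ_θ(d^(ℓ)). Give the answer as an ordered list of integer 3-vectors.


Interval decomposition of M: I[1,2], I[1,3].
HN type (ℓ=2): μ^(1)=2; μ^(2)=-1/2

((0, 0, 1); (2, 2, 0))


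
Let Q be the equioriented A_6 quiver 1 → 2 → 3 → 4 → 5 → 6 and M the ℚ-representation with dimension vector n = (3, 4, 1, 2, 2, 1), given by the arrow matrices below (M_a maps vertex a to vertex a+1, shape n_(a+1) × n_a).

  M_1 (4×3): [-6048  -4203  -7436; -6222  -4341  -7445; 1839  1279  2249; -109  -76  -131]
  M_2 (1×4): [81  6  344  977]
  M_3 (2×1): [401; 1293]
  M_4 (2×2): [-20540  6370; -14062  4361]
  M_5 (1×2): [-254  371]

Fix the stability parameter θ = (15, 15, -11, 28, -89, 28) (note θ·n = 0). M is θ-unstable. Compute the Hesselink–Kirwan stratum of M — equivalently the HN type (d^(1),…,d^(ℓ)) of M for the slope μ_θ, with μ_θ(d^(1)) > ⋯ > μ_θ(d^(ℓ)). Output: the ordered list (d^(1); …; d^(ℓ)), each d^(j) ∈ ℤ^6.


Via rank(M_{q-1}∘⋯∘M_p): M ≅ I[1,2]^2, I[1,6], I[2,2], I[4,4], I[5,5].
μ_θ-semistable layers: μ^(1)=28; μ^(2)=15; μ^(3)=-42/5; μ^(4)=-89

((0, 0, 0, 1, 0, 1); (2, 3, 0, 0, 0, 0); (1, 1, 1, 1, 1, 0); (0, 0, 0, 0, 1, 0))


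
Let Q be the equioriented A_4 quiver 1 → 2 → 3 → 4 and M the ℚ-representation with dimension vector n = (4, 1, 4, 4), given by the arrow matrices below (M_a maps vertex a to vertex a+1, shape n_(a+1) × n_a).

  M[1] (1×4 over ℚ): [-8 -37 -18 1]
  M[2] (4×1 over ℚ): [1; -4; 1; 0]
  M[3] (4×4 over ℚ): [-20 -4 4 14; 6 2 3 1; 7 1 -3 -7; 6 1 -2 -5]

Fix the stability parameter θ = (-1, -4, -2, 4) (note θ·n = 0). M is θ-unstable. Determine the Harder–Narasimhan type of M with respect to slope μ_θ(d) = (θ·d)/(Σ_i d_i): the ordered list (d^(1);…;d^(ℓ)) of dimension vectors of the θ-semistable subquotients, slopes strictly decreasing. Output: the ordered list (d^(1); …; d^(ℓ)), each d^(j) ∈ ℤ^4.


Via rank(M_{q-1}∘⋯∘M_p): M ≅ I[1,1]^3, I[1,4], I[3,4]^3.
μ_θ-semistable layers: μ^(1)=4; μ^(2)=-1; μ^(3)=-2; μ^(4)=-5/2

((0, 0, 0, 4); (3, 0, 0, 0); (0, 0, 4, 0); (1, 1, 0, 0))


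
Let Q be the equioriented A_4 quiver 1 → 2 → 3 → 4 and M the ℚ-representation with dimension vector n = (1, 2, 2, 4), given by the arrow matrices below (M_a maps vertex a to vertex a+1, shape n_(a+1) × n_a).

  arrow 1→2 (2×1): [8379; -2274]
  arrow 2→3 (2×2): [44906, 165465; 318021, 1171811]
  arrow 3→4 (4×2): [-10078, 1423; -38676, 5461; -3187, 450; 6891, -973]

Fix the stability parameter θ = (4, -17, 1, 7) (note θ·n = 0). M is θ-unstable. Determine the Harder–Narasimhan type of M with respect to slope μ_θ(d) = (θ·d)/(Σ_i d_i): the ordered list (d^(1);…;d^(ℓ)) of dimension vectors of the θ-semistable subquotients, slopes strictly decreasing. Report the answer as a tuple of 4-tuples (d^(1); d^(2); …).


Via rank(M_{q-1}∘⋯∘M_p): M ≅ I[1,4], I[2,4], I[4,4]^2.
μ_θ-semistable layers: μ^(1)=7; μ^(2)=1; μ^(3)=-13/2; μ^(4)=-17

((0, 0, 0, 4); (0, 0, 2, 0); (1, 1, 0, 0); (0, 1, 0, 0))


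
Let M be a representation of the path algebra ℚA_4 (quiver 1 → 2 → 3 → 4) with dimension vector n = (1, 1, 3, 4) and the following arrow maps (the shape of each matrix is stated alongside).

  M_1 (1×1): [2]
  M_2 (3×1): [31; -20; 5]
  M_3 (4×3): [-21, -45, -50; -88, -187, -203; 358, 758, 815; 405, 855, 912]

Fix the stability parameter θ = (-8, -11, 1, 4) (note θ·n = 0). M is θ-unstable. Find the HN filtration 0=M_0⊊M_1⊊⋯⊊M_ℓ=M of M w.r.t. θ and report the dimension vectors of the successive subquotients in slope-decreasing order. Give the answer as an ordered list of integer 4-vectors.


Barcode: M ≅ I[1,4], I[3,4]^2, I[4,4]. HN layers by μ_θ (3 steps, strictly decreasing):
  μ^(1)=4; μ^(2)=1; μ^(3)=-19/2

((0, 0, 0, 4); (0, 0, 3, 0); (1, 1, 0, 0))


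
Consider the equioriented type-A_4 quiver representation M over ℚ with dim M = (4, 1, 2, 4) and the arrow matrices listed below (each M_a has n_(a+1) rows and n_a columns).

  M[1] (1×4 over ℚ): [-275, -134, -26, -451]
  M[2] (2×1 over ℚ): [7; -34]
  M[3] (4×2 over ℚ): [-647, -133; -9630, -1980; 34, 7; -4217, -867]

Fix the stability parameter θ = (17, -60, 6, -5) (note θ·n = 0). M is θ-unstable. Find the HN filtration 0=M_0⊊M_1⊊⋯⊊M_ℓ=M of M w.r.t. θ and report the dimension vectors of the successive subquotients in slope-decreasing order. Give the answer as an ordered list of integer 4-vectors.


Via rank(M_{q-1}∘⋯∘M_p): M ≅ I[1,1]^3, I[1,4], I[3,4], I[4,4]^2.
μ_θ-semistable layers: μ^(1)=17; μ^(2)=1/2; μ^(3)=-5; μ^(4)=-43/2

((3, 0, 0, 0); (0, 0, 2, 2); (0, 0, 0, 2); (1, 1, 0, 0))


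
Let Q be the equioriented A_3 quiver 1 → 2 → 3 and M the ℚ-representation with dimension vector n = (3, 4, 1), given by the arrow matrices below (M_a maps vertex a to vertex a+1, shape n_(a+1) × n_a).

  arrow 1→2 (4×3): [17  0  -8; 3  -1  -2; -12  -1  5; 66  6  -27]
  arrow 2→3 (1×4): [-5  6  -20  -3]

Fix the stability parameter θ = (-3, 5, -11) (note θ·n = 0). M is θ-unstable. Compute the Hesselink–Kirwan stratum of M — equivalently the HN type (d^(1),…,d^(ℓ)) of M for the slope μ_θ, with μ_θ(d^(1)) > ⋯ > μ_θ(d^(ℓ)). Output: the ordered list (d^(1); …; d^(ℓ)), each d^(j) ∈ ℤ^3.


Via rank(M_{q-1}∘⋯∘M_p): M ≅ I[1,2]^2, I[1,3], I[2,2].
μ_θ-semistable layers: μ^(1)=5; μ^(2)=-3

((0, 3, 0); (3, 1, 1))


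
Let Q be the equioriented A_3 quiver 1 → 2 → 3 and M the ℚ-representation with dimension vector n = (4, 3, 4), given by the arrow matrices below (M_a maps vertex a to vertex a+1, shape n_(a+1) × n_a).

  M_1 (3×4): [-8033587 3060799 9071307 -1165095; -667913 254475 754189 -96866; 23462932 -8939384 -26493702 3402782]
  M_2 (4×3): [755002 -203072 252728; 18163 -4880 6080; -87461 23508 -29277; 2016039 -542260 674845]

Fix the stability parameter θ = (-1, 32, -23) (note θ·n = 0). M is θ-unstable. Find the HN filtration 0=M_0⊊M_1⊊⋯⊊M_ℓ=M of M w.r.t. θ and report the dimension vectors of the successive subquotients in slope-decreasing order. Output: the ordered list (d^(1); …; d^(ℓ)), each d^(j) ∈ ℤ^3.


Interval decomposition of M: I[1,1], I[1,2], I[1,3]^2, I[3,3]^2.
HN type (ℓ=4): μ^(1)=32; μ^(2)=9/2; μ^(3)=-1; μ^(4)=-23

((0, 1, 0); (0, 2, 2); (4, 0, 0); (0, 0, 2))


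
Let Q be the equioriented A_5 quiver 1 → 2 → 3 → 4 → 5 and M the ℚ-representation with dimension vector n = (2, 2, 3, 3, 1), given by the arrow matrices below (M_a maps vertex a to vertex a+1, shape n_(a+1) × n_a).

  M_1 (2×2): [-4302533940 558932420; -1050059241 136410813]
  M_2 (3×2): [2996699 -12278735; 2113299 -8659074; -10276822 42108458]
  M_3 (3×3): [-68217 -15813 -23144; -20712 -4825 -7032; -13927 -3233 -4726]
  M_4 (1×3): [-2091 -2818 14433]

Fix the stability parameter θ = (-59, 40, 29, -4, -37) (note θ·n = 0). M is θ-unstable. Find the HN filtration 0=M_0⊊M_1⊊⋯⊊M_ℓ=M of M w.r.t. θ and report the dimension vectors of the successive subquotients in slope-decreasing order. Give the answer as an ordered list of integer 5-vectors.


Interval decomposition of M: I[1,1], I[1,4], I[2,4], I[3,5].
HN type (ℓ=3): μ^(1)=65/3; μ^(2)=-4; μ^(3)=-59

((0, 2, 2, 2, 0); (0, 0, 1, 1, 1); (2, 0, 0, 0, 0))


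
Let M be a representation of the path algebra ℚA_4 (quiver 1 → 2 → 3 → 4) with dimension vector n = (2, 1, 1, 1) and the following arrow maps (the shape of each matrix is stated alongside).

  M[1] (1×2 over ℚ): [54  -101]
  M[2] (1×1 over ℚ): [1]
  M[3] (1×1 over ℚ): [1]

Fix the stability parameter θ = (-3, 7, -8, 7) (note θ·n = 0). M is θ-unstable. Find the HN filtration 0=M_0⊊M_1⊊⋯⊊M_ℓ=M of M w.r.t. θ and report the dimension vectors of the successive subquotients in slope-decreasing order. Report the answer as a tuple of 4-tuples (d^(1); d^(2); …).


Via rank(M_{q-1}∘⋯∘M_p): M ≅ I[1,1], I[1,4].
μ_θ-semistable layers: μ^(1)=7; μ^(2)=-1/2; μ^(3)=-3

((0, 0, 0, 1); (0, 1, 1, 0); (2, 0, 0, 0))


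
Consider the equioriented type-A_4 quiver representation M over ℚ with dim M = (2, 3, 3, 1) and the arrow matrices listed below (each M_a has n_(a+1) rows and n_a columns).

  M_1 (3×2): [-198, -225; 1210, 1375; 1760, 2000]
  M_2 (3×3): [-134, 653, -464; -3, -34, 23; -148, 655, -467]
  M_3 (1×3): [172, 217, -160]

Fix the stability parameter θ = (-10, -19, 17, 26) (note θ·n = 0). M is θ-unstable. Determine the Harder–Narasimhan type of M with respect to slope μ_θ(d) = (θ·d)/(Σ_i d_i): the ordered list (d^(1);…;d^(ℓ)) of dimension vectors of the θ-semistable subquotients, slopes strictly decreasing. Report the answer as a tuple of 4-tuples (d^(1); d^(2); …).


Barcode: M ≅ I[1,1], I[1,4], I[2,3]^2. HN layers by μ_θ (5 steps, strictly decreasing):
  μ^(1)=26; μ^(2)=17; μ^(3)=-10; μ^(4)=-29/2; μ^(5)=-19

((0, 0, 0, 1); (0, 0, 3, 0); (1, 0, 0, 0); (1, 1, 0, 0); (0, 2, 0, 0))


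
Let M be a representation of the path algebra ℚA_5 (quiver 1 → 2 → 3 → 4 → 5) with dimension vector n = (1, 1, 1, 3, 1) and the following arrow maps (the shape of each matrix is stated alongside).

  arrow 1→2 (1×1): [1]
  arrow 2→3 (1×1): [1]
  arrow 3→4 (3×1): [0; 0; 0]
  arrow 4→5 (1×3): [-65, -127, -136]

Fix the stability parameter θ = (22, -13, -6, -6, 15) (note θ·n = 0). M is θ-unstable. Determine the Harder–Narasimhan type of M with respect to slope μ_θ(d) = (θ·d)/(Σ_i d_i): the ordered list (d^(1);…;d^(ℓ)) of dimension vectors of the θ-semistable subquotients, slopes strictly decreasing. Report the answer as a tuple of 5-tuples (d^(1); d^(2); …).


Interval decomposition of M: I[1,3], I[4,4]^2, I[4,5].
HN type (ℓ=3): μ^(1)=15; μ^(2)=1; μ^(3)=-6

((0, 0, 0, 0, 1); (1, 1, 1, 0, 0); (0, 0, 0, 3, 0))


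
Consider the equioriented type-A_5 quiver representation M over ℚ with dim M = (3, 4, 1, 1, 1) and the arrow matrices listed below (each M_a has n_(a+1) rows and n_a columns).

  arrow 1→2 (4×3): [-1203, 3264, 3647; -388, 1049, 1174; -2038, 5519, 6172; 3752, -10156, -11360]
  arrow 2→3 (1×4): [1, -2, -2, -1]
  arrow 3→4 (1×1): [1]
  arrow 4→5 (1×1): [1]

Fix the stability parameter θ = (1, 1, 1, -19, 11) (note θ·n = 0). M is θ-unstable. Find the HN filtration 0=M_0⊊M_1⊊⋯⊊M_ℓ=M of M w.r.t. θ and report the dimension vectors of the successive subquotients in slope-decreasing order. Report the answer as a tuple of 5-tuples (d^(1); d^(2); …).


Interval decomposition of M: I[1,1], I[1,2], I[1,5], I[2,2]^2.
HN type (ℓ=3): μ^(1)=11; μ^(2)=1; μ^(3)=-4

((0, 0, 0, 0, 1); (2, 3, 0, 0, 0); (1, 1, 1, 1, 0))


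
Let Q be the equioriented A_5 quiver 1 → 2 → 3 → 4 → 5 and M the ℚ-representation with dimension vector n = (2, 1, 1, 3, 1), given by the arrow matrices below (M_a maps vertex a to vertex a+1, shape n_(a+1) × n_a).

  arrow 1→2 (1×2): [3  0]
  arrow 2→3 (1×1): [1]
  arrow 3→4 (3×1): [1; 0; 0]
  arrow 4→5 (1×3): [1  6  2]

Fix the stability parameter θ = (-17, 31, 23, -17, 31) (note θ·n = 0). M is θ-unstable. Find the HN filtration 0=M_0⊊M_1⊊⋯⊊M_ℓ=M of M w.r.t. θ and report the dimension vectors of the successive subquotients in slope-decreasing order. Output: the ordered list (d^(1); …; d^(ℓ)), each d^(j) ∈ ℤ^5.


Barcode: M ≅ I[1,1], I[1,5], I[4,4]^2. HN layers by μ_θ (3 steps, strictly decreasing):
  μ^(1)=31; μ^(2)=37/3; μ^(3)=-17

((0, 0, 0, 0, 1); (0, 1, 1, 1, 0); (2, 0, 0, 2, 0))


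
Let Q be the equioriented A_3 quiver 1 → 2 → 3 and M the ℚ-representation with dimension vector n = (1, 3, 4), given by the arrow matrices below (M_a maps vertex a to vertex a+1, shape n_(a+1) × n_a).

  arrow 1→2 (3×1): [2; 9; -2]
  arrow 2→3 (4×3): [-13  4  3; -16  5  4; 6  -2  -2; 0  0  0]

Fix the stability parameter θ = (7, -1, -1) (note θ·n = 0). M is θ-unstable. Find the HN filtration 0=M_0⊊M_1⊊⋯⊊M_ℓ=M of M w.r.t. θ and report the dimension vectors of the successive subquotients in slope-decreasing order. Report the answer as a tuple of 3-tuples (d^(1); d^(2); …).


Via rank(M_{q-1}∘⋯∘M_p): M ≅ I[1,3], I[2,2], I[2,3], I[3,3]^2.
μ_θ-semistable layers: μ^(1)=5/3; μ^(2)=-1

((1, 1, 1); (0, 2, 3))


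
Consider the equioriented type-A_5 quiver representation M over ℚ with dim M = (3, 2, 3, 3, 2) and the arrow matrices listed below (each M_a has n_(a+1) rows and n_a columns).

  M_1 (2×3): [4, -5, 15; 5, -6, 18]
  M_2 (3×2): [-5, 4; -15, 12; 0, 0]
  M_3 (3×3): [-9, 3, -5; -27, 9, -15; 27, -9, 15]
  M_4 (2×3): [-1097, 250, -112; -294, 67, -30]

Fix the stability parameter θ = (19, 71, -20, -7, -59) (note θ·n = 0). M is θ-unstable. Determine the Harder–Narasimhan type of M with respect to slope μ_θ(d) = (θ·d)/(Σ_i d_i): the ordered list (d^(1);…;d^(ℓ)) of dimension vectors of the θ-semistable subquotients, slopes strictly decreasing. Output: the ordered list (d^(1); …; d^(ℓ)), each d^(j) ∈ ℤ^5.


Interval decomposition of M: I[1,1], I[1,2], I[1,3], I[3,3], I[3,5], I[4,4], I[4,5].
HN type (ℓ=7): μ^(1)=71; μ^(2)=51/2; μ^(3)=19; μ^(4)=-7; μ^(5)=-20; μ^(6)=-86/3; μ^(7)=-33

((0, 1, 0, 0, 0); (0, 1, 1, 0, 0); (3, 0, 0, 0, 0); (0, 0, 0, 1, 0); (0, 0, 1, 0, 0); (0, 0, 1, 1, 1); (0, 0, 0, 1, 1))


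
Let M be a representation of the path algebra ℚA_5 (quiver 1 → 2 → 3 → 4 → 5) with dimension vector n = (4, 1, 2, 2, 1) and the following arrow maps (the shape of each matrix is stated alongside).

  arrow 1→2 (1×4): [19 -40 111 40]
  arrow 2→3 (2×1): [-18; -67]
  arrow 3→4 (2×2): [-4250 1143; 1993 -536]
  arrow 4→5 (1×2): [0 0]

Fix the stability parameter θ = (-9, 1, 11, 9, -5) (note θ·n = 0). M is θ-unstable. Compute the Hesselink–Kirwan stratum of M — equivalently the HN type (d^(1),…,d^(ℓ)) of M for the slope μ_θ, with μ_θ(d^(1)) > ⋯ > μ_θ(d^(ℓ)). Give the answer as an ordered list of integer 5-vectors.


Barcode: M ≅ I[1,1]^3, I[1,4], I[3,4], I[5,5]. HN layers by μ_θ (4 steps, strictly decreasing):
  μ^(1)=10; μ^(2)=1; μ^(3)=-5; μ^(4)=-9

((0, 0, 2, 2, 0); (0, 1, 0, 0, 0); (0, 0, 0, 0, 1); (4, 0, 0, 0, 0))


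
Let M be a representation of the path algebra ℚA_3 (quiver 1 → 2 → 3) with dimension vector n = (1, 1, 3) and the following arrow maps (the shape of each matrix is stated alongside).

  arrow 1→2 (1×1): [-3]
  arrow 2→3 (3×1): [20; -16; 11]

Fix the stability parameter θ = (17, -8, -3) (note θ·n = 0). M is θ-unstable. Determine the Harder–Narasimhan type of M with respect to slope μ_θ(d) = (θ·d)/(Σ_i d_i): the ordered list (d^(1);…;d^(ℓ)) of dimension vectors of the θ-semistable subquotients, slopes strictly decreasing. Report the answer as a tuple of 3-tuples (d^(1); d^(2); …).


Barcode: M ≅ I[1,3], I[3,3]^2. HN layers by μ_θ (2 steps, strictly decreasing):
  μ^(1)=2; μ^(2)=-3

((1, 1, 1); (0, 0, 2))


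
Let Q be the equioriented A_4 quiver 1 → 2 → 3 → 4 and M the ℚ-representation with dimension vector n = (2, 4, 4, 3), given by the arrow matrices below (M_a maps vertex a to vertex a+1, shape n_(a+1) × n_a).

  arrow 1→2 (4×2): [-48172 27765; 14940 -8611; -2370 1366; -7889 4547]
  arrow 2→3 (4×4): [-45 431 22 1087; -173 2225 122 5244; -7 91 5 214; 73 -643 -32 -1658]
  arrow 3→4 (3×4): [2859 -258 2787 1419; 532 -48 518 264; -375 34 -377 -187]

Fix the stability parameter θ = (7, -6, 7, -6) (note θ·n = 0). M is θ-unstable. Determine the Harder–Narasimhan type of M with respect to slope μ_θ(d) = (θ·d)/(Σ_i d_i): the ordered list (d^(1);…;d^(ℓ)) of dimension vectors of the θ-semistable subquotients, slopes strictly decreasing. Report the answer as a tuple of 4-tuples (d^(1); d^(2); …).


Via rank(M_{q-1}∘⋯∘M_p): M ≅ I[1,3], I[1,4], I[2,3], I[2,4], I[4,4].
μ_θ-semistable layers: μ^(1)=7; μ^(2)=1/2; μ^(3)=-6

((0, 0, 2, 0); (2, 2, 2, 2); (0, 2, 0, 1))


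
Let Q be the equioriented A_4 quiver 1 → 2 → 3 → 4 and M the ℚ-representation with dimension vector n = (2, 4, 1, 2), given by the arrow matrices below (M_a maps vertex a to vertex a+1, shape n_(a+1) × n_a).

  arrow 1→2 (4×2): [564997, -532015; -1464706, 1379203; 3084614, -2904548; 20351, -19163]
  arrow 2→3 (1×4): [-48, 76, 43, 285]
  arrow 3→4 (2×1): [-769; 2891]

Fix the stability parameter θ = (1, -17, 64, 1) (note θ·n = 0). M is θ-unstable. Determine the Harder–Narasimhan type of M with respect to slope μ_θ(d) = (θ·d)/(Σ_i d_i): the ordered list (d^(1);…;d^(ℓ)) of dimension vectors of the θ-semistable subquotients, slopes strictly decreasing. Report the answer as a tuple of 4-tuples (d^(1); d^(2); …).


Via rank(M_{q-1}∘⋯∘M_p): M ≅ I[1,2], I[1,4], I[2,2]^2, I[4,4].
μ_θ-semistable layers: μ^(1)=65/2; μ^(2)=1; μ^(3)=-8; μ^(4)=-17

((0, 0, 1, 1); (0, 0, 0, 1); (2, 2, 0, 0); (0, 2, 0, 0))
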